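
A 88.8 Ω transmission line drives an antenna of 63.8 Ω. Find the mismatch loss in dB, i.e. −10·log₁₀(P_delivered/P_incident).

Γ = (63.8 − 88.8)/(63.8 + 88.8) = -0.164
|Γ|² = 0.0268, so P_del/P_inc = 1 − |Γ|² = 0.973
ML = −10·log₁₀(1 − |Γ|²)

mismatch loss ≈ 0.118 dB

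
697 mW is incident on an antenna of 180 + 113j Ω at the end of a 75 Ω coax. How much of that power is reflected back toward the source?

P_reflected ≈ 213 mW

|Γ| = |(105 + j113)/(255 + j113)| = 0.553
|Γ|² = 0.306
P_refl = |Γ|²·P_inc = 213 mW, P_del = (1 − |Γ|²)·P_inc = 484 mW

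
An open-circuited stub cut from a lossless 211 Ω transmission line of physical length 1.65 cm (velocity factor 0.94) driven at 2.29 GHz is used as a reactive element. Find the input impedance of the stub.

Z_in ≈ −j188 Ω

λ = v/f = 0.94·c / 2.29 GHz = 0.123 m
βl = 2π·l/λ = 2π × 0.134 = 48.2°
tan(βl) = 1.12
For an open-circuited stub, Z_in = −jZ_0·cot(βl) = −jZ_0/tan(βl)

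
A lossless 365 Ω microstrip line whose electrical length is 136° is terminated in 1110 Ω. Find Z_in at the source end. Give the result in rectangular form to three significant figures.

Z_in ≈ 223 + j302 Ω

tan(βl) = tan(136°) = -0.966
Z_in = Z_0·(Z_L + jZ_0·tanβl)/(Z_0 + jZ_L·tanβl)
     = 365·(1110 − j352)/(365 − j1070)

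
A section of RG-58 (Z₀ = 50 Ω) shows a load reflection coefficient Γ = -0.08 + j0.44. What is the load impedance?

Z_L ≈ 29.4 + j32.4 Ω

Z_L = Z_0·(1 + Γ)/(1 − Γ) = 50·(0.92 + j0.44)/(1.08 − j0.44)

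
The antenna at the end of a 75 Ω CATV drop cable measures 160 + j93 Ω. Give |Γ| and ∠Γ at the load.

Γ ≈ 0.499 ∠ 26°

Γ = (Z_L − Z_0)/(Z_L + Z_0) = (85 + j93)/(235 + j93)
|Γ| = 126/253 = 0.499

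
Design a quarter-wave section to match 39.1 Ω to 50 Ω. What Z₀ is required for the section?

Z_qwt = √(Z_0·R_L) = √(50 × 39.1) = √1955

Z_qwt ≈ 44.2 Ω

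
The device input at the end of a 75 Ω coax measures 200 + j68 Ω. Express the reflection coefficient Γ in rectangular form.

Γ ≈ 0.486 + j0.127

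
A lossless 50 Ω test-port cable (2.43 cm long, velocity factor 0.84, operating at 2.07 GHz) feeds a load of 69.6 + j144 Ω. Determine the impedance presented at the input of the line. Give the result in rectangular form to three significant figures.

λ = v/f = 0.84·c / 2.07 GHz = 0.122 m
βl = 2π·l/λ = 2π × 0.2 = 71.9°
tan(βl) = tan(71.9°) = 3.05
Z_in = Z_0·(Z_L + jZ_0·tanβl)/(Z_0 + jZ_L·tanβl)
     = 50·(69.6 + j297)/(-389 + j212)

Z_in ≈ 9.12 − j33.1 Ω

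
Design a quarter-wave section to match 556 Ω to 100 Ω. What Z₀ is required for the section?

Z_qwt = √(Z_0·R_L) = √(100 × 556) = √55600

Z_qwt ≈ 236 Ω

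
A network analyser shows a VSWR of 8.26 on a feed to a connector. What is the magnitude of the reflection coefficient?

|Γ| ≈ 0.784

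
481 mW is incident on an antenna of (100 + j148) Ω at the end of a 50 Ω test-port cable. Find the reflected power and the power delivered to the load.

|Γ| = |(50 + j148)/(150 + j148)| = 0.741
|Γ|² = 0.55
P_refl = |Γ|²·P_inc = 264 mW, P_del = (1 − |Γ|²)·P_inc = 217 mW

P_reflected ≈ 264 mW; P_delivered ≈ 217 mW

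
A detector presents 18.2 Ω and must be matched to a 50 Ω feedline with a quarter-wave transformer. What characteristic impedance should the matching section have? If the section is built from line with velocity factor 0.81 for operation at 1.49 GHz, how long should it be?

Z_qwt ≈ 30.2 Ω; length ≈ 4.08 cm

Z_qwt = √(Z_0·R_L) = √(50 × 18.2) = √910
λ = 0.81·c/f = 0.163 m, so l = λ/4 = 0.0408 m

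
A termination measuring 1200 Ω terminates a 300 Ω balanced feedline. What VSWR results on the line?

Γ = (1200 − 300)/(1200 + 300) = 0.6
VSWR = (1 + 0.6)/(1 − 0.6)

VSWR ≈ 4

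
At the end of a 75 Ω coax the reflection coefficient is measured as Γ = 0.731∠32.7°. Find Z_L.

Z_L = Z_0·(1 + Γ)/(1 − Γ) = 75·(1.62 + j0.395)/(0.385 − j0.395)

Z_L ≈ 115 + j195 Ω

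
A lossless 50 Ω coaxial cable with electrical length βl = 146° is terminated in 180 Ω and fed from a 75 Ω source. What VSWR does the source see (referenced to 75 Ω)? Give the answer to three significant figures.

VSWR ≈ 3.39

tan(βl) = -0.675
Z_in = Z_0·(Z_L + jZ_0·tanβl)/(Z_0 + jZ_L·tanβl) = 38 + j58.5 Ω
Γ_s = (Z_in − Z_s)/(Z_in + Z_s) = (-37 + j58.5)/(113 + j58.5), |Γ_s| = 0.544
VSWR = (1 + |Γ_s|)/(1 − |Γ_s|)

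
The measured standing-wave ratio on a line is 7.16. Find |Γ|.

|Γ| = (S − 1)/(S + 1) = (7.16 − 1)/(7.16 + 1) = 6.16/8.16

|Γ| ≈ 0.755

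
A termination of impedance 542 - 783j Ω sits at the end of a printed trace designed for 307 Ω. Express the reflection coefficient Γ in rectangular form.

Γ = (Z_L − Z_0)/(Z_L + Z_0) = (235 − j783)/(849 − j783)

Γ ≈ 0.609 − j0.36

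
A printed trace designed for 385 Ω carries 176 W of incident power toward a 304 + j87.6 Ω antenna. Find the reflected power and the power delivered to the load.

|Γ| = |(-81 + j87.6)/(689 + j87.6)| = 0.172
|Γ|² = 0.0295
P_refl = |Γ|²·P_inc = 5.19 W, P_del = (1 − |Γ|²)·P_inc = 171 W

P_reflected ≈ 5.19 W; P_delivered ≈ 171 W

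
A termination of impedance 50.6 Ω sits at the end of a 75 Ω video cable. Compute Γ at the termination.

Γ = (Z_L − Z_0)/(Z_L + Z_0) = (50.6 − 75)/(50.6 + 75) = -24.4/125.6

Γ = -0.194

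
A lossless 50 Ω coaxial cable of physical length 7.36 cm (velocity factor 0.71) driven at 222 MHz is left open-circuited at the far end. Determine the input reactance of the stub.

λ = v/f = 0.71·c / 222 MHz = 0.959 m
βl = 2π·l/λ = 2π × 0.0767 = 27.6°
tan(βl) = 0.523
For an open-circuited stub, Z_in = −jZ_0·cot(βl) = −jZ_0/tan(βl)

X_in ≈ -95.6 Ω (capacitive)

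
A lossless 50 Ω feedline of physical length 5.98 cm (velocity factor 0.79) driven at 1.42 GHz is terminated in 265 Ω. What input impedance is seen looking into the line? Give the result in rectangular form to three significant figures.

λ = v/f = 0.79·c / 1.42 GHz = 0.167 m
βl = 2π·l/λ = 2π × 0.358 = 129°
tan(βl) = tan(129°) = -1.24
Z_in = Z_0·(Z_L + jZ_0·tanβl)/(Z_0 + jZ_L·tanβl)
     = 50·(265 − j61.8)/(50 − j327)

Z_in ≈ 15.3 + j38.1 Ω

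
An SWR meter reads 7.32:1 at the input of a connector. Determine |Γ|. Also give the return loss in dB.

|Γ| = (S − 1)/(S + 1) = (7.32 − 1)/(7.32 + 1) = 6.32/8.32
RL = −20·log₁₀|Γ| = −20·log₁₀(0.76)

|Γ| ≈ 0.76; return loss ≈ 2.39 dB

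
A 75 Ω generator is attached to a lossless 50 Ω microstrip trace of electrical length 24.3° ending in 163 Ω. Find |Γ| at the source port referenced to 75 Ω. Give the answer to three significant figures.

|Γ| ≈ 0.456

tan(βl) = 0.452
Z_in = Z_0·(Z_L + jZ_0·tanβl)/(Z_0 + jZ_L·tanβl) = 62 − j68.6 Ω
Γ_s = (Z_in − Z_s)/(Z_in + Z_s) = (-13 − j68.6)/(137 − j68.6), |Γ_s| = 0.456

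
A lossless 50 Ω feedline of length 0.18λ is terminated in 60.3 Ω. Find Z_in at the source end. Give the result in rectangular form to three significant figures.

Z_in ≈ 43.9 − j6.38 Ω

βl = 2π × 0.18 = 64.8°
tan(βl) = tan(64.8°) = 2.13
Z_in = Z_0·(Z_L + jZ_0·tanβl)/(Z_0 + jZ_L·tanβl)
     = 50·(60.3 + j106)/(50 + j128)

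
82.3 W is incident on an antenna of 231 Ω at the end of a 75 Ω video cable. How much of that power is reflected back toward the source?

P_reflected ≈ 21.4 W

Γ = (231 − 75)/(231 + 75) = 0.51
|Γ|² = 0.26
P_refl = |Γ|²·P_inc = 21.4 W, P_del = (1 − |Γ|²)·P_inc = 60.9 W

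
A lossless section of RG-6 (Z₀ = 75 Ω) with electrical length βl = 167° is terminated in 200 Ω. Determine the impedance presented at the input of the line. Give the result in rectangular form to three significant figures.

tan(βl) = tan(167°) = -0.231
Z_in = Z_0·(Z_L + jZ_0·tanβl)/(Z_0 + jZ_L·tanβl)
     = 75·(200 − j17.3)/(75 − j46.2)

Z_in ≈ 153 + j76.7 Ω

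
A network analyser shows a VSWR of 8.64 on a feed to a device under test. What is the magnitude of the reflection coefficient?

|Γ| ≈ 0.793

|Γ| = (S − 1)/(S + 1) = (8.64 − 1)/(8.64 + 1) = 7.64/9.64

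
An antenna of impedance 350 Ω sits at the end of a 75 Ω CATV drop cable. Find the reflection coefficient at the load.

Γ = (Z_L − Z_0)/(Z_L + Z_0) = (350 − 75)/(350 + 75) = 275/425

Γ = 0.647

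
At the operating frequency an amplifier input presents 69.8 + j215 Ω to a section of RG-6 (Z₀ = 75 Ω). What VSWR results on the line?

VSWR ≈ 10.7

Γ = (Z_L − Z_0)/(Z_L + Z_0) = (-5.2 + j215)/(144.8 + j215)
|Γ| = 215/259 = 0.83
VSWR = (1 + |Γ|)/(1 − |Γ|) = 1.83/0.17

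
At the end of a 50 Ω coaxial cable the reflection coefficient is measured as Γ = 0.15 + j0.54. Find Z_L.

Z_L ≈ 33.8 + j53.2 Ω

Z_L = Z_0·(1 + Γ)/(1 − Γ) = 50·(1.15 + j0.54)/(0.85 − j0.54)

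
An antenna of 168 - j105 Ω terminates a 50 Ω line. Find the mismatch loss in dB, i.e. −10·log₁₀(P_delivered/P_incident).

Γ = (118 − j105)/(218 − j105), |Γ| = 0.653
|Γ|² = 0.426, so P_del/P_inc = 1 − |Γ|² = 0.574
ML = −10·log₁₀(1 − |Γ|²)

mismatch loss ≈ 2.41 dB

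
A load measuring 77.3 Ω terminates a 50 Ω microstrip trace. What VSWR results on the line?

VSWR ≈ 1.55

Γ = (77.3 − 50)/(77.3 + 50) = 0.214
VSWR = (1 + 0.214)/(1 − 0.214)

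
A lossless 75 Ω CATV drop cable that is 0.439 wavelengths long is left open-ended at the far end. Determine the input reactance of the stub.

X_in ≈ 186 Ω (inductive)

βl = 2π × 0.439 = 158°
tan(βl) = -0.403
For an open-ended stub, Z_in = −jZ_0·cot(βl) = −jZ_0/tan(βl)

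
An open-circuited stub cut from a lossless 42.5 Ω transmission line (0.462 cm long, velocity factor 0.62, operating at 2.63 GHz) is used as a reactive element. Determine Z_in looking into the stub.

Z_in ≈ −j97.7 Ω

λ = v/f = 0.62·c / 2.63 GHz = 0.0707 m
βl = 2π·l/λ = 2π × 0.0653 = 23.5°
tan(βl) = 0.435
For an open-circuited stub, Z_in = −jZ_0·cot(βl) = −jZ_0/tan(βl)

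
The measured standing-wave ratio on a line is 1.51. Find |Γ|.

|Γ| ≈ 0.203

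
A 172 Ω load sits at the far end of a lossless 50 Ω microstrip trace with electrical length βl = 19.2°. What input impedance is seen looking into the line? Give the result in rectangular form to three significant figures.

Z_in ≈ 79.2 − j77.5 Ω

tan(βl) = tan(19.2°) = 0.348
Z_in = Z_0·(Z_L + jZ_0·tanβl)/(Z_0 + jZ_L·tanβl)
     = 50·(172 + j17.4)/(50 + j59.9)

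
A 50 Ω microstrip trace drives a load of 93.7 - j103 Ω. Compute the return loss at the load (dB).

RL ≈ 3.97 dB

Γ = (43.7 − j103)/(143.7 − j103), |Γ| = 0.633
RL = −20·log₁₀|Γ| = −20·log₁₀(0.633)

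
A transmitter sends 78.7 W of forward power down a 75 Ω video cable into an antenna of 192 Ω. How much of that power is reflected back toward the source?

P_reflected ≈ 15.1 W

Γ = (192 − 75)/(192 + 75) = 0.438
|Γ|² = 0.192
P_refl = |Γ|²·P_inc = 15.1 W, P_del = (1 − |Γ|²)·P_inc = 63.6 W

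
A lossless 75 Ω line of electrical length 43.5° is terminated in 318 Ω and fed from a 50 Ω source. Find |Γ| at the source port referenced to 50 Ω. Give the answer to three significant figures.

tan(βl) = 0.949
Z_in = Z_0·(Z_L + jZ_0·tanβl)/(Z_0 + jZ_L·tanβl) = 35.2 − j70.3 Ω
Γ_s = (Z_in − Z_s)/(Z_in + Z_s) = (-14.8 − j70.3)/(85.2 − j70.3), |Γ_s| = 0.651

|Γ| ≈ 0.651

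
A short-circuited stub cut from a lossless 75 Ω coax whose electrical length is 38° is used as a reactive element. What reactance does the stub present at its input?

X_in ≈ 58.6 Ω (inductive)

tan(βl) = 0.781
For a short-circuited stub, Z_in = jZ_0·tan(βl)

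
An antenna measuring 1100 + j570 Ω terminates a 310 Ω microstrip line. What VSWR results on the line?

VSWR ≈ 4.56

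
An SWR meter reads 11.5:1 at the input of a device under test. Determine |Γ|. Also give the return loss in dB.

|Γ| ≈ 0.84; return loss ≈ 1.51 dB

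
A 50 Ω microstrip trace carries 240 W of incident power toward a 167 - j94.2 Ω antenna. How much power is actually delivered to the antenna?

P_delivered ≈ 143 W

|Γ| = |(117 − j94.2)/(217 − j94.2)| = 0.635
|Γ|² = 0.403
P_refl = |Γ|²·P_inc = 96.8 W, P_del = (1 − |Γ|²)·P_inc = 143 W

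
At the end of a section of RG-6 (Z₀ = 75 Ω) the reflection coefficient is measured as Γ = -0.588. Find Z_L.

Z_L = Z_0·(1 + Γ)/(1 − Γ) = 75·(0.412)/(1.59)

Z_L ≈ 19.5 Ω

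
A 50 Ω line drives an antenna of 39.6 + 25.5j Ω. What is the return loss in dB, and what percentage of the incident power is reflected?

RL ≈ 10.6 dB; 8.74% of incident power reflected

Γ = (-10.4 + j25.5)/(89.6 + j25.5), |Γ| = 0.296
RL = −20·log₁₀(0.296) = 10.6 dB
P_refl/P_inc = |Γ|² = 0.0874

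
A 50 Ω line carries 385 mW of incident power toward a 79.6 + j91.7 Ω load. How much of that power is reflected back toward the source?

|Γ| = |(29.6 + j91.7)/(129.6 + j91.7)| = 0.607
|Γ|² = 0.368
P_refl = |Γ|²·P_inc = 142 mW, P_del = (1 − |Γ|²)·P_inc = 243 mW

P_reflected ≈ 142 mW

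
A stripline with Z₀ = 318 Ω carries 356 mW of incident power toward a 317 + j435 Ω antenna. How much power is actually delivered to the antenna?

P_delivered ≈ 242 mW

|Γ| = |(-1 + j435)/(635 + j435)| = 0.565
|Γ|² = 0.319
P_refl = |Γ|²·P_inc = 114 mW, P_del = (1 − |Γ|²)·P_inc = 242 mW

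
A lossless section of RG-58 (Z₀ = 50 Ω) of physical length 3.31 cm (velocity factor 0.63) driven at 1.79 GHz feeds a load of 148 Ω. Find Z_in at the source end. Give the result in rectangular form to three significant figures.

λ = v/f = 0.63·c / 1.79 GHz = 0.106 m
βl = 2π·l/λ = 2π × 0.313 = 113°
tan(βl) = tan(113°) = -2.37
Z_in = Z_0·(Z_L + jZ_0·tanβl)/(Z_0 + jZ_L·tanβl)
     = 50·(148 − j119)/(50 − j351)

Z_in ≈ 19.5 + j18.3 Ω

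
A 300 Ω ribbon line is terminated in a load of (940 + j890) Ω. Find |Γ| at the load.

|Γ| ≈ 0.718

Γ = (Z_L − Z_0)/(Z_L + Z_0) = (640 + j890)/(1240 + j890)
|Γ| = 1100/1530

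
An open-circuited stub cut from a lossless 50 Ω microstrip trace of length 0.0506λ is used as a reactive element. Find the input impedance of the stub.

βl = 2π × 0.0506 = 18.2°
tan(βl) = 0.329
For an open-circuited stub, Z_in = −jZ_0·cot(βl) = −jZ_0/tan(βl)

Z_in ≈ −j152 Ω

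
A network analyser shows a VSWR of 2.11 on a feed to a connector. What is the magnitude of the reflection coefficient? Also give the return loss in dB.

|Γ| ≈ 0.357; return loss ≈ 8.95 dB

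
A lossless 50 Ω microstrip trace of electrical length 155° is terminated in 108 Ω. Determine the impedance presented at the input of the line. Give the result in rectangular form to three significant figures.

Z_in ≈ 65.3 + j42.4 Ω

tan(βl) = tan(155°) = -0.466
Z_in = Z_0·(Z_L + jZ_0·tanβl)/(Z_0 + jZ_L·tanβl)
     = 50·(108 − j23.3)/(50 − j50.4)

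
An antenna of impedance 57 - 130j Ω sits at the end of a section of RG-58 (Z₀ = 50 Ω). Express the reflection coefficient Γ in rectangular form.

Γ ≈ 0.623 − j0.459

Γ = (Z_L − Z_0)/(Z_L + Z_0) = (7 − j130)/(107 − j130)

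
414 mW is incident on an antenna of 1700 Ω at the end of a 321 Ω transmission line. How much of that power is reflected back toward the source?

P_reflected ≈ 193 mW

Γ = (1700 − 321)/(1700 + 321) = 0.682
|Γ|² = 0.466
P_refl = |Γ|²·P_inc = 193 mW, P_del = (1 − |Γ|²)·P_inc = 221 mW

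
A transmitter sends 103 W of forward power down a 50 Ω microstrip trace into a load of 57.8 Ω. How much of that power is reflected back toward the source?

P_reflected ≈ 0.539 W

Γ = (57.8 − 50)/(57.8 + 50) = 0.0724
|Γ|² = 0.00524
P_refl = |Γ|²·P_inc = 0.539 W, P_del = (1 − |Γ|²)·P_inc = 102 W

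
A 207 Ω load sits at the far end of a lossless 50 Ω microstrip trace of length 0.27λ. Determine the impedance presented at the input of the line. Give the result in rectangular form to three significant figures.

βl = 2π × 0.27 = 97.2°
tan(βl) = tan(97.2°) = -7.92
Z_in = Z_0·(Z_L + jZ_0·tanβl)/(Z_0 + jZ_L·tanβl)
     = 50·(207 − j396)/(50 − j1640)

Z_in ≈ 12.3 + j5.94 Ω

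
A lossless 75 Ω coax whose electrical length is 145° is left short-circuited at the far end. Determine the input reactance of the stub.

X_in ≈ -52.5 Ω (capacitive)

tan(βl) = -0.7
For a short-circuited stub, Z_in = jZ_0·tan(βl)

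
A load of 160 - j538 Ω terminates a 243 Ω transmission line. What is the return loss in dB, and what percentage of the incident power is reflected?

RL ≈ 1.83 dB; 65.6% of incident power reflected

Γ = (-83 − j538)/(403 − j538), |Γ| = 0.81
RL = −20·log₁₀(0.81) = 1.83 dB
P_refl/P_inc = |Γ|² = 0.656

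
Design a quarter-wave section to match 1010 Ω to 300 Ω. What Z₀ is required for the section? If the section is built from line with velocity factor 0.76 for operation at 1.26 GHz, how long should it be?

Z_qwt = √(Z_0·R_L) = √(300 × 1010) = √303000
λ = 0.76·c/f = 0.181 m, so l = λ/4 = 0.0452 m

Z_qwt ≈ 550 Ω; length ≈ 4.52 cm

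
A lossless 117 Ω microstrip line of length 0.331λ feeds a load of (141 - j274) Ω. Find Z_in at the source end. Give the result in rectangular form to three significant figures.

Z_in ≈ 39.9 + j124 Ω

βl = 2π × 0.331 = 119°
tan(βl) = tan(119°) = -1.79
Z_in = Z_0·(Z_L + jZ_0·tanβl)/(Z_0 + jZ_L·tanβl)
     = 117·(141 − j484)/(-374 − j253)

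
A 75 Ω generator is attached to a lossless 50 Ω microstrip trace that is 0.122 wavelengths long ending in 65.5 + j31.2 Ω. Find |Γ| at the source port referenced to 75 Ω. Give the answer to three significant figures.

|Γ| ≈ 0.195

βl = 2π × 0.122 = 43.9°
tan(βl) = 0.963
Z_in = Z_0·(Z_L + jZ_0·tanβl)/(Z_0 + jZ_L·tanβl) = 72.1 − j29.1 Ω
Γ_s = (Z_in − Z_s)/(Z_in + Z_s) = (-2.89 − j29.1)/(147 − j29.1), |Γ_s| = 0.195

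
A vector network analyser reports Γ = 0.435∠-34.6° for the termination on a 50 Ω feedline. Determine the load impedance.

Z_L ≈ 85.7 − j52.2 Ω

Z_L = Z_0·(1 + Γ)/(1 − Γ) = 50·(1.36 − j0.247)/(0.642 + j0.247)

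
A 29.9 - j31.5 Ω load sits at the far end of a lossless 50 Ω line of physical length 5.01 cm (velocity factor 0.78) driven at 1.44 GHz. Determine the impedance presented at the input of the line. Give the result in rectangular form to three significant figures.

Z_in ≈ 82 + j53 Ω

λ = v/f = 0.78·c / 1.44 GHz = 0.163 m
βl = 2π·l/λ = 2π × 0.308 = 111°
tan(βl) = tan(111°) = -2.61
Z_in = Z_0·(Z_L + jZ_0·tanβl)/(Z_0 + jZ_L·tanβl)
     = 50·(29.9 − j162)/(-32.1 − j77.9)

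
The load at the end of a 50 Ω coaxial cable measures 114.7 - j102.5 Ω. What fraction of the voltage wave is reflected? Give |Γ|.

Γ = (Z_L − Z_0)/(Z_L + Z_0) = (64.7 − j102.5)/(164.7 − j102.5)
|Γ| = 121/194

|Γ| ≈ 0.625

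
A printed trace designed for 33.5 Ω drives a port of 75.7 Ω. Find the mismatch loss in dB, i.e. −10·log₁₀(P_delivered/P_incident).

mismatch loss ≈ 0.702 dB

Γ = (75.7 − 33.5)/(75.7 + 33.5) = 0.386
|Γ|² = 0.149, so P_del/P_inc = 1 − |Γ|² = 0.851
ML = −10·log₁₀(1 − |Γ|²)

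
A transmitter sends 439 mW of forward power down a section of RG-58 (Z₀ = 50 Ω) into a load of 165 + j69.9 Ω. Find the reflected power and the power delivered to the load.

|Γ| = |(115 + j69.9)/(215 + j69.9)| = 0.595
|Γ|² = 0.354
P_refl = |Γ|²·P_inc = 156 mW, P_del = (1 − |Γ|²)·P_inc = 283 mW

P_reflected ≈ 156 mW; P_delivered ≈ 283 mW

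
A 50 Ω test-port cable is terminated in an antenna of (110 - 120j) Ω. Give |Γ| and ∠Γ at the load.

Γ ≈ 0.671 ∠ -26.6°

Γ = (Z_L − Z_0)/(Z_L + Z_0) = (60 − j120)/(160 − j120)
|Γ| = 134/200 = 0.671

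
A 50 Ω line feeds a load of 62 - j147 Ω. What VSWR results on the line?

VSWR ≈ 8.9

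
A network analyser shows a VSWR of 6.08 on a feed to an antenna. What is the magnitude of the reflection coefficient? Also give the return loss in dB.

|Γ| ≈ 0.718; return loss ≈ 2.88 dB

|Γ| = (S − 1)/(S + 1) = (6.08 − 1)/(6.08 + 1) = 5.08/7.08
RL = −20·log₁₀|Γ| = −20·log₁₀(0.718)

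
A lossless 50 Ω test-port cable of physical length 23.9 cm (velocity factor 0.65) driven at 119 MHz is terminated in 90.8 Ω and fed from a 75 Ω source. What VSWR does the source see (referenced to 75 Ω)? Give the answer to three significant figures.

λ = v/f = 0.65·c / 119 MHz = 1.64 m
βl = 2π·l/λ = 2π × 0.146 = 52.5°
tan(βl) = 1.3
Z_in = Z_0·(Z_L + jZ_0·tanβl)/(Z_0 + jZ_L·tanβl) = 37.1 − j22.7 Ω
Γ_s = (Z_in − Z_s)/(Z_in + Z_s) = (-37.9 − j22.7)/(112 − j22.7), |Γ_s| = 0.386
VSWR = (1 + |Γ_s|)/(1 − |Γ_s|)

VSWR ≈ 2.26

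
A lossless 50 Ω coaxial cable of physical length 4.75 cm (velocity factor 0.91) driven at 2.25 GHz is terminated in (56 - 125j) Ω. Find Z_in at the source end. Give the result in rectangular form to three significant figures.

λ = v/f = 0.91·c / 2.25 GHz = 0.121 m
βl = 2π·l/λ = 2π × 0.391 = 141°
tan(βl) = tan(141°) = -0.812
Z_in = Z_0·(Z_L + jZ_0·tanβl)/(Z_0 + jZ_L·tanβl)
     = 50·(56 − j166)/(-51.5 − j45.5)

Z_in ≈ 49.3 + j117 Ω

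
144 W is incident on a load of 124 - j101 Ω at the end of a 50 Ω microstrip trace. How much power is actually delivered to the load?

P_delivered ≈ 88.2 W

|Γ| = |(74 − j101)/(174 − j101)| = 0.622
|Γ|² = 0.387
P_refl = |Γ|²·P_inc = 55.8 W, P_del = (1 − |Γ|²)·P_inc = 88.2 W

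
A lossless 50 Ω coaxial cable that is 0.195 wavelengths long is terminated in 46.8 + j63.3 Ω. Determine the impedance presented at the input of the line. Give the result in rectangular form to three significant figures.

Z_in ≈ 31.2 − j48.2 Ω

βl = 2π × 0.195 = 70.2°
tan(βl) = tan(70.2°) = 2.78
Z_in = Z_0·(Z_L + jZ_0·tanβl)/(Z_0 + jZ_L·tanβl)
     = 50·(46.8 + j202)/(-126 + j130)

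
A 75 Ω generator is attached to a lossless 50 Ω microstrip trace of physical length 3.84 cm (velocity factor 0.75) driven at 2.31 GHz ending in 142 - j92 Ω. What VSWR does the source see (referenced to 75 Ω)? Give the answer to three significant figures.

VSWR ≈ 3.58

λ = v/f = 0.75·c / 2.31 GHz = 0.0974 m
βl = 2π·l/λ = 2π × 0.394 = 142°
tan(βl) = -0.783
Z_in = Z_0·(Z_L + jZ_0·tanβl)/(Z_0 + jZ_L·tanβl) = 44.5 + j72.7 Ω
Γ_s = (Z_in − Z_s)/(Z_in + Z_s) = (-30.5 + j72.7)/(120 + j72.7), |Γ_s| = 0.563
VSWR = (1 + |Γ_s|)/(1 − |Γ_s|)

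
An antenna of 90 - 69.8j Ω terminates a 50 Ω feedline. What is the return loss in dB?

RL ≈ 5.78 dB

Γ = (40 − j69.8)/(140 − j69.8), |Γ| = 0.514
RL = −20·log₁₀|Γ| = −20·log₁₀(0.514)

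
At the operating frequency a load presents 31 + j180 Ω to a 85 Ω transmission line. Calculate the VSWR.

VSWR ≈ 15.3

Γ = (Z_L − Z_0)/(Z_L + Z_0) = (-54 + j180)/(116 + j180)
|Γ| = 188/214 = 0.878
VSWR = (1 + |Γ|)/(1 − |Γ|) = 1.88/0.122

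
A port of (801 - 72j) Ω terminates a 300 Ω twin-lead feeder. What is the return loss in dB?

RL ≈ 6.77 dB

Γ = (501 − j72)/(1101 − j72), |Γ| = 0.459
RL = −20·log₁₀|Γ| = −20·log₁₀(0.459)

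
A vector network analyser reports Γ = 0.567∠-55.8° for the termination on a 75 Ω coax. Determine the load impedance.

Z_L ≈ 74.4 − j103 Ω

Z_L = Z_0·(1 + Γ)/(1 − Γ) = 75·(1.32 − j0.469)/(0.681 + j0.469)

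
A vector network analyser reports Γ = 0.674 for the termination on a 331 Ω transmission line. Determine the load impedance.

Z_L = Z_0·(1 + Γ)/(1 − Γ) = 331·(1.67)/(0.326)

Z_L ≈ 1700 Ω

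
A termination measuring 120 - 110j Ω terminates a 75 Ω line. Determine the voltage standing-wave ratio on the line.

Γ = (Z_L − Z_0)/(Z_L + Z_0) = (45 − j110)/(195 − j110)
|Γ| = 119/224 = 0.531
VSWR = (1 + |Γ|)/(1 − |Γ|) = 1.53/0.469

VSWR ≈ 3.26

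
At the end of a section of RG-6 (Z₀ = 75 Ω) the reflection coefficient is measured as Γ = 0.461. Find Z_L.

Z_L ≈ 203 Ω

Z_L = Z_0·(1 + Γ)/(1 − Γ) = 75·(1.46)/(0.539)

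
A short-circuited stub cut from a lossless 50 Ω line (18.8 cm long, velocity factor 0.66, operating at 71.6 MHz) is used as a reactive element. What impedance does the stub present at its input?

Z_in ≈ +j22.8 Ω

λ = v/f = 0.66·c / 71.6 MHz = 2.77 m
βl = 2π·l/λ = 2π × 0.068 = 24.5°
tan(βl) = 0.455
For a short-circuited stub, Z_in = jZ_0·tan(βl)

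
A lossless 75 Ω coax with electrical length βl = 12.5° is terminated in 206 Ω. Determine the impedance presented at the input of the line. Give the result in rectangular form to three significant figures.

Z_in ≈ 158 − j79.4 Ω

tan(βl) = tan(12.5°) = 0.222
Z_in = Z_0·(Z_L + jZ_0·tanβl)/(Z_0 + jZ_L·tanβl)
     = 75·(206 + j16.6)/(75 + j45.7)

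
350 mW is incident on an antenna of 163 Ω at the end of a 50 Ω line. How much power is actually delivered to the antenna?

Γ = (163 − 50)/(163 + 50) = 0.531
|Γ|² = 0.281
P_refl = |Γ|²·P_inc = 98.5 mW, P_del = (1 − |Γ|²)·P_inc = 251 mW

P_delivered ≈ 251 mW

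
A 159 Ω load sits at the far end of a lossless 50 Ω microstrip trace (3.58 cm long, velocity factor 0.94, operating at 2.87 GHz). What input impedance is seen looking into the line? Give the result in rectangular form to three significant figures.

Z_in ≈ 25.8 + j36.6 Ω

λ = v/f = 0.94·c / 2.87 GHz = 0.0983 m
βl = 2π·l/λ = 2π × 0.364 = 131°
tan(βl) = tan(131°) = -1.14
Z_in = Z_0·(Z_L + jZ_0·tanβl)/(Z_0 + jZ_L·tanβl)
     = 50·(159 − j57.2)/(50 − j182)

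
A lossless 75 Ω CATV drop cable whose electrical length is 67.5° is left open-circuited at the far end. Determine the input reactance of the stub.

X_in ≈ -31.1 Ω (capacitive)

tan(βl) = 2.41
For an open-circuited stub, Z_in = −jZ_0·cot(βl) = −jZ_0/tan(βl)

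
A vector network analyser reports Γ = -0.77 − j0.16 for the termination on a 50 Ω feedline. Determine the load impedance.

Z_L ≈ 6.04 − j5.07 Ω

Z_L = Z_0·(1 + Γ)/(1 − Γ) = 50·(0.23 − j0.16)/(1.77 + j0.16)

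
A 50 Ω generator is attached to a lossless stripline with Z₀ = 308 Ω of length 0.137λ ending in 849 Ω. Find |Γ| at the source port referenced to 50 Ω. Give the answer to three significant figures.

|Γ| ≈ 0.793

βl = 2π × 0.137 = 49.3°
tan(βl) = 1.16
Z_in = Z_0·(Z_L + jZ_0·tanβl)/(Z_0 + jZ_L·tanβl) = 177 − j210 Ω
Γ_s = (Z_in − Z_s)/(Z_in + Z_s) = (127 − j210)/(227 − j210), |Γ_s| = 0.793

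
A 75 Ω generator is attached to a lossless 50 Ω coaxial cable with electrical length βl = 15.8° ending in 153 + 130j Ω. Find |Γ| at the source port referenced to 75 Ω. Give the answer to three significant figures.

tan(βl) = 0.283
Z_in = Z_0·(Z_L + jZ_0·tanβl)/(Z_0 + jZ_L·tanβl) = 202 − j115 Ω
Γ_s = (Z_in − Z_s)/(Z_in + Z_s) = (127 − j115)/(277 − j115), |Γ_s| = 0.571

|Γ| ≈ 0.571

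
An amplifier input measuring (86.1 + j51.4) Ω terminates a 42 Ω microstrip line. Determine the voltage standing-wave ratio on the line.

VSWR ≈ 2.93

Γ = (Z_L − Z_0)/(Z_L + Z_0) = (44.1 + j51.4)/(128.1 + j51.4)
|Γ| = 67.7/138 = 0.491
VSWR = (1 + |Γ|)/(1 − |Γ|) = 1.49/0.509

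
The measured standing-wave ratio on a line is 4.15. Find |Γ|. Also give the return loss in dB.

|Γ| ≈ 0.612; return loss ≈ 4.27 dB

|Γ| = (S − 1)/(S + 1) = (4.15 − 1)/(4.15 + 1) = 3.15/5.15
RL = −20·log₁₀|Γ| = −20·log₁₀(0.612)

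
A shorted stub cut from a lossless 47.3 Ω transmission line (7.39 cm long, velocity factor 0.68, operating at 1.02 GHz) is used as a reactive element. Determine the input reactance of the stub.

X_in ≈ -50.7 Ω (capacitive)

λ = v/f = 0.68·c / 1.02 GHz = 0.2 m
βl = 2π·l/λ = 2π × 0.369 = 133°
tan(βl) = -1.07
For a shorted stub, Z_in = jZ_0·tan(βl)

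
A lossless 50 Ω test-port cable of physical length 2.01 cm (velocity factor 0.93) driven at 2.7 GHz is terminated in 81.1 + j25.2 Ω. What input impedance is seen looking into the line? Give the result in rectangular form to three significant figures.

λ = v/f = 0.93·c / 2.7 GHz = 0.103 m
βl = 2π·l/λ = 2π × 0.195 = 70°
tan(βl) = tan(70°) = 2.75
Z_in = Z_0·(Z_L + jZ_0·tanβl)/(Z_0 + jZ_L·tanβl)
     = 50·(81.1 + j163)/(-19.3 + j223)

Z_in ≈ 34.6 − j21.2 Ω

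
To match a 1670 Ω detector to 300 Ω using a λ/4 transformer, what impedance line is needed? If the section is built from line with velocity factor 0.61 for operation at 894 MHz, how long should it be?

Z_qwt = √(Z_0·R_L) = √(300 × 1670) = √501000
λ = 0.61·c/f = 0.205 m, so l = λ/4 = 0.0512 m

Z_qwt ≈ 708 Ω; length ≈ 5.12 cm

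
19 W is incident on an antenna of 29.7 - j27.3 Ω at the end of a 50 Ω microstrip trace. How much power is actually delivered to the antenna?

|Γ| = |(-20.3 − j27.3)/(79.7 − j27.3)| = 0.404
|Γ|² = 0.163
P_refl = |Γ|²·P_inc = 3.1 W, P_del = (1 − |Γ|²)·P_inc = 15.9 W

P_delivered ≈ 15.9 W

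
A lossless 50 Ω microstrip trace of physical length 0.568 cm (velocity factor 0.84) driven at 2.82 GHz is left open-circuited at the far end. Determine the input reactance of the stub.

λ = v/f = 0.84·c / 2.82 GHz = 0.0894 m
βl = 2π·l/λ = 2π × 0.0636 = 22.9°
tan(βl) = 0.422
For an open-circuited stub, Z_in = −jZ_0·cot(βl) = −jZ_0/tan(βl)

X_in ≈ -118 Ω (capacitive)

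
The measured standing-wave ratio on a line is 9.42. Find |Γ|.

|Γ| ≈ 0.808

|Γ| = (S − 1)/(S + 1) = (9.42 − 1)/(9.42 + 1) = 8.42/10.4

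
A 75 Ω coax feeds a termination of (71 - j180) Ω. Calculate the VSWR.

VSWR ≈ 7.96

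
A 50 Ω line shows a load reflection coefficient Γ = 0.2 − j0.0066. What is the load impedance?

Z_L ≈ 75 − j1.03 Ω

Z_L = Z_0·(1 + Γ)/(1 − Γ) = 50·(1.2 − j0.0066)/(0.8 + j0.0066)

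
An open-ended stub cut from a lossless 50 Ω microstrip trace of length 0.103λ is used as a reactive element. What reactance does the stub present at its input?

X_in ≈ -66.2 Ω (capacitive)

βl = 2π × 0.103 = 37.1°
tan(βl) = 0.756
For an open-ended stub, Z_in = −jZ_0·cot(βl) = −jZ_0/tan(βl)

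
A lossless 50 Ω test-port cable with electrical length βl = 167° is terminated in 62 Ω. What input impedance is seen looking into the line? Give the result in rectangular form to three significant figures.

Z_in ≈ 60.4 + j5.74 Ω

tan(βl) = tan(167°) = -0.231
Z_in = Z_0·(Z_L + jZ_0·tanβl)/(Z_0 + jZ_L·tanβl)
     = 50·(62 − j11.5)/(50 − j14.3)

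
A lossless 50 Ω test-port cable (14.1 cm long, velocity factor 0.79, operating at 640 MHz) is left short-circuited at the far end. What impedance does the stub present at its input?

Z_in ≈ −j46.5 Ω

λ = v/f = 0.79·c / 640 MHz = 0.37 m
βl = 2π·l/λ = 2π × 0.381 = 137°
tan(βl) = -0.93
For a short-circuited stub, Z_in = jZ_0·tan(βl)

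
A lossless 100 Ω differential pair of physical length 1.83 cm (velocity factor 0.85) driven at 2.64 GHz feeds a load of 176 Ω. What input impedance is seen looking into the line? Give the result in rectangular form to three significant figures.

Z_in ≈ 62.7 − j25.7 Ω

λ = v/f = 0.85·c / 2.64 GHz = 0.0966 m
βl = 2π·l/λ = 2π × 0.189 = 68.2°
tan(βl) = tan(68.2°) = 2.5
Z_in = Z_0·(Z_L + jZ_0·tanβl)/(Z_0 + jZ_L·tanβl)
     = 100·(176 + j250)/(100 + j440)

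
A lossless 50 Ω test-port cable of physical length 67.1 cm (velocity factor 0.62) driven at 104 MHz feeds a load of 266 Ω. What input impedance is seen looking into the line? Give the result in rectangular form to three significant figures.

λ = v/f = 0.62·c / 104 MHz = 1.79 m
βl = 2π·l/λ = 2π × 0.375 = 135°
tan(βl) = tan(135°) = -0.998
Z_in = Z_0·(Z_L + jZ_0·tanβl)/(Z_0 + jZ_L·tanβl)
     = 50·(266 − j49.9)/(50 − j265)

Z_in ≈ 18.2 + j46.7 Ω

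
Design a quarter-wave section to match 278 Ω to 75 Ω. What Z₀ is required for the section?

Z_qwt ≈ 144 Ω

Z_qwt = √(Z_0·R_L) = √(75 × 278) = √20850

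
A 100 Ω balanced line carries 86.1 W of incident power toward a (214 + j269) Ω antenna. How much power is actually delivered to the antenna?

P_delivered ≈ 43.1 W

|Γ| = |(114 + j269)/(314 + j269)| = 0.707
|Γ|² = 0.499
P_refl = |Γ|²·P_inc = 43 W, P_del = (1 − |Γ|²)·P_inc = 43.1 W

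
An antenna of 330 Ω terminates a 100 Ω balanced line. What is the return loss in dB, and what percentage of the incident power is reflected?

RL ≈ 5.43 dB; 28.6% of incident power reflected

Γ = (330 − 100)/(330 + 100) = 0.535
RL = −20·log₁₀(0.535) = 5.43 dB
P_refl/P_inc = |Γ|² = 0.286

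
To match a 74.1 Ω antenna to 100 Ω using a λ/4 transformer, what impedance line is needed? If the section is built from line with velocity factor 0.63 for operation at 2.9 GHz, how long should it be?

Z_qwt = √(Z_0·R_L) = √(100 × 74.1) = √7410
λ = 0.63·c/f = 0.0652 m, so l = λ/4 = 0.0163 m

Z_qwt ≈ 86.1 Ω; length ≈ 1.63 cm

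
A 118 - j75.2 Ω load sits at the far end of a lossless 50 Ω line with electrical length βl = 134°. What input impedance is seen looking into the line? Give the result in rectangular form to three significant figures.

tan(βl) = tan(134°) = -1.04
Z_in = Z_0·(Z_L + jZ_0·tanβl)/(Z_0 + jZ_L·tanβl)
     = 50·(118 − j127)/(-27.9 − j122)

Z_in ≈ 38.9 + j57.2 Ω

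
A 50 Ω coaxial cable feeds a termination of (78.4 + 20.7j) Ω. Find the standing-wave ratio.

VSWR ≈ 1.74

Γ = (Z_L − Z_0)/(Z_L + Z_0) = (28.4 + j20.7)/(128.4 + j20.7)
|Γ| = 35.1/130 = 0.27
VSWR = (1 + |Γ|)/(1 − |Γ|) = 1.27/0.73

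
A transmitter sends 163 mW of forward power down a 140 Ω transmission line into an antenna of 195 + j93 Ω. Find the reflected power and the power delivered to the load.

|Γ| = |(55 + j93)/(335 + j93)| = 0.311
|Γ|² = 0.0966
P_refl = |Γ|²·P_inc = 15.7 mW, P_del = (1 − |Γ|²)·P_inc = 147 mW

P_reflected ≈ 15.7 mW; P_delivered ≈ 147 mW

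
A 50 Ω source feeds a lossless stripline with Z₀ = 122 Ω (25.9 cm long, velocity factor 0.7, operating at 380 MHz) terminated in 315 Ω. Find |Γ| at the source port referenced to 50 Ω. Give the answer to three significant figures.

λ = v/f = 0.7·c / 380 MHz = 0.553 m
βl = 2π·l/λ = 2π × 0.469 = 169°
tan(βl) = -0.199
Z_in = Z_0·(Z_L + jZ_0·tanβl)/(Z_0 + jZ_L·tanβl) = 259 + j109 Ω
Γ_s = (Z_in − Z_s)/(Z_in + Z_s) = (209 + j109)/(309 + j109), |Γ_s| = 0.719

|Γ| ≈ 0.719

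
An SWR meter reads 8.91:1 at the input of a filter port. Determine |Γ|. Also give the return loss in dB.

|Γ| = (S − 1)/(S + 1) = (8.91 − 1)/(8.91 + 1) = 7.91/9.91
RL = −20·log₁₀|Γ| = −20·log₁₀(0.798)

|Γ| ≈ 0.798; return loss ≈ 1.96 dB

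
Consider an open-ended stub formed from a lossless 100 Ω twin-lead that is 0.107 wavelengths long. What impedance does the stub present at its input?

Z_in ≈ −j126 Ω

βl = 2π × 0.107 = 38.5°
tan(βl) = 0.796
For an open-ended stub, Z_in = −jZ_0·cot(βl) = −jZ_0/tan(βl)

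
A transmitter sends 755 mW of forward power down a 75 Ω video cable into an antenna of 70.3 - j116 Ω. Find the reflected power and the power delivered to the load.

|Γ| = |(-4.7 − j116)/(145.3 − j116)| = 0.624
|Γ|² = 0.39
P_refl = |Γ|²·P_inc = 294 mW, P_del = (1 − |Γ|²)·P_inc = 461 mW

P_reflected ≈ 294 mW; P_delivered ≈ 461 mW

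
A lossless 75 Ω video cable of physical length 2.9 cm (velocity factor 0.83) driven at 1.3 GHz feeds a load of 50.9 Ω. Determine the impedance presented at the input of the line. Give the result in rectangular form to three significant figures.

Z_in ≈ 79.2 + j29.8 Ω

λ = v/f = 0.83·c / 1.3 GHz = 0.192 m
βl = 2π·l/λ = 2π × 0.151 = 54.5°
tan(βl) = tan(54.5°) = 1.4
Z_in = Z_0·(Z_L + jZ_0·tanβl)/(Z_0 + jZ_L·tanβl)
     = 75·(50.9 + j105)/(75 + j71.4)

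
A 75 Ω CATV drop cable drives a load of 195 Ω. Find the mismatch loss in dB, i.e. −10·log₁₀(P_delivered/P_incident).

mismatch loss ≈ 0.956 dB

Γ = (195 − 75)/(195 + 75) = 0.444
|Γ|² = 0.198, so P_del/P_inc = 1 − |Γ|² = 0.802
ML = −10·log₁₀(1 − |Γ|²)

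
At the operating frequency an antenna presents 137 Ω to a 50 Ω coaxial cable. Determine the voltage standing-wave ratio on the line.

VSWR ≈ 2.74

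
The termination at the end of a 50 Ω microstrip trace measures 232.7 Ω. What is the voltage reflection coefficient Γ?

Γ = 0.646

Γ = (Z_L − Z_0)/(Z_L + Z_0) = (232.7 − 50)/(232.7 + 50) = 182.7/282.7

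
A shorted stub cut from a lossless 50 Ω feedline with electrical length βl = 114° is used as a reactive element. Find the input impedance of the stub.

tan(βl) = -2.25
For a shorted stub, Z_in = jZ_0·tan(βl)

Z_in ≈ −j112 Ω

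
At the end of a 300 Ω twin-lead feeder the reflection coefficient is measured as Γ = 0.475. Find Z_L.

Z_L ≈ 843 Ω

Z_L = Z_0·(1 + Γ)/(1 − Γ) = 300·(1.48)/(0.525)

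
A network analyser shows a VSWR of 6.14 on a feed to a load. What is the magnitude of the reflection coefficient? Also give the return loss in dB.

|Γ| ≈ 0.72; return loss ≈ 2.85 dB

|Γ| = (S − 1)/(S + 1) = (6.14 − 1)/(6.14 + 1) = 5.14/7.14
RL = −20·log₁₀|Γ| = −20·log₁₀(0.72)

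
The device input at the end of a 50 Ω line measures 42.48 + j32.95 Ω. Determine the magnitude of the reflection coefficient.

|Γ| ≈ 0.344

Γ = (Z_L − Z_0)/(Z_L + Z_0) = (-7.52 + j32.95)/(92.48 + j32.95)
|Γ| = 33.8/98.2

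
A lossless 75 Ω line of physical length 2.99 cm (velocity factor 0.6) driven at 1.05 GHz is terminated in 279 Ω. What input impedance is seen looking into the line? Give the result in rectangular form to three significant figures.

λ = v/f = 0.6·c / 1.05 GHz = 0.171 m
βl = 2π·l/λ = 2π × 0.174 = 62.8°
tan(βl) = tan(62.8°) = 1.94
Z_in = Z_0·(Z_L + jZ_0·tanβl)/(Z_0 + jZ_L·tanβl)
     = 75·(279 + j146)/(75 + j543)

Z_in ≈ 25 − j35.1 Ω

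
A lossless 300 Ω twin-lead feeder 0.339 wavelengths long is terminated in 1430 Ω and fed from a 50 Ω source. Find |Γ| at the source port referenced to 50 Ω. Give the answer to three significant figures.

βl = 2π × 0.339 = 122°
tan(βl) = -1.6
Z_in = Z_0·(Z_L + jZ_0·tanβl)/(Z_0 + jZ_L·tanβl) = 86.1 + j176 Ω
Γ_s = (Z_in − Z_s)/(Z_in + Z_s) = (36.1 + j176)/(136 + j176), |Γ_s| = 0.808

|Γ| ≈ 0.808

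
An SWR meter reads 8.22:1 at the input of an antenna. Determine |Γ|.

|Γ| ≈ 0.783

|Γ| = (S − 1)/(S + 1) = (8.22 − 1)/(8.22 + 1) = 7.22/9.22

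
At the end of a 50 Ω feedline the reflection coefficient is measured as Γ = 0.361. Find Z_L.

Z_L = Z_0·(1 + Γ)/(1 − Γ) = 50·(1.36)/(0.639)

Z_L ≈ 106 Ω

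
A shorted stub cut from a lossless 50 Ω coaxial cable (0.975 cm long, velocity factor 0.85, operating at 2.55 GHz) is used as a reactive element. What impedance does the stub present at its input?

Z_in ≈ +j35.1 Ω

λ = v/f = 0.85·c / 2.55 GHz = 0.1 m
βl = 2π·l/λ = 2π × 0.0975 = 35.1°
tan(βl) = 0.703
For a shorted stub, Z_in = jZ_0·tan(βl)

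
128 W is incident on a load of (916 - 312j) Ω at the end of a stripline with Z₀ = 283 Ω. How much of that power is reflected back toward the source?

|Γ| = |(633 − j312)/(1199 − j312)| = 0.57
|Γ|² = 0.324
P_refl = |Γ|²·P_inc = 41.5 W, P_del = (1 − |Γ|²)·P_inc = 86.5 W

P_reflected ≈ 41.5 W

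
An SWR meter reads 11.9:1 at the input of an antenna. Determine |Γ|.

|Γ| = (S − 1)/(S + 1) = (11.9 − 1)/(11.9 + 1) = 10.9/12.9

|Γ| ≈ 0.845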